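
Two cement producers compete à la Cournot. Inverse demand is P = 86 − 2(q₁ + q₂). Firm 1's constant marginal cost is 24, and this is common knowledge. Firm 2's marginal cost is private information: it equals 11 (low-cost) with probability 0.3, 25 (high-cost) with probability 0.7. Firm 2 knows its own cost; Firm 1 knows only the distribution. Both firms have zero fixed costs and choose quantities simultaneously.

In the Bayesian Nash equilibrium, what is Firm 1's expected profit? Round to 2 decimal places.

Firm 2 with cost c maximizes (86 − 2(q₁+q₂) − c)·q₂, giving q₂(c) = (86 − c − 2q₁)/4.
E[c₂] = 0.3·11 + 0.7·25 = 20.8
Firm 1's FOC against E[q₂] yields q₁ = (86 − 2·24 + E[c₂])/6 = (86 − 48 + 20.8)/6 = 9.8.
E[P] = 86 − 2·(q₁ + E[q₂]) = 43.6; Firm 1's expected profit = (E[P] − 24)·q₁ = (43.6 − 24)·9.8 = 192.08.

192.08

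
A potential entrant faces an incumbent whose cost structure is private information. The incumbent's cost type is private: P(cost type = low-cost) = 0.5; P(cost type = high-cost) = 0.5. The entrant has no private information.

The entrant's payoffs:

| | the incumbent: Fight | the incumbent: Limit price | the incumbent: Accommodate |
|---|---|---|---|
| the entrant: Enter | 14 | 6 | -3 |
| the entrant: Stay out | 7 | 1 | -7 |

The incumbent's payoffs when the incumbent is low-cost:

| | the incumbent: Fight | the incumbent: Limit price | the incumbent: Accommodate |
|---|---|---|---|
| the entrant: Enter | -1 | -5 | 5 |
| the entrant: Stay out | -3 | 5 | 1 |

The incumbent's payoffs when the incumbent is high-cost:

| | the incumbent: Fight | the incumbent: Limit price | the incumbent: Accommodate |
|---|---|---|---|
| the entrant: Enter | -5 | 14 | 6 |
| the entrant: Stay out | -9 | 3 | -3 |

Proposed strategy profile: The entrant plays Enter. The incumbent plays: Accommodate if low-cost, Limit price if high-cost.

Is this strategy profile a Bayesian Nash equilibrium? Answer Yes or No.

The entrant plays Enter: E[Enter] = 0.5·(-3) + 0.5·(6) = 1.5; E[Stay out] = -3. Best-responding. ✓
The incumbent (cost type low-cost), facing Enter: Fight gives -1, Limit price gives -5, Accommodate gives 5. Proposed Accommodate is best. ✓
The incumbent (cost type high-cost), facing Enter: Fight gives -5, Limit price gives 14, Accommodate gives 6. Proposed Limit price is best. ✓

Yes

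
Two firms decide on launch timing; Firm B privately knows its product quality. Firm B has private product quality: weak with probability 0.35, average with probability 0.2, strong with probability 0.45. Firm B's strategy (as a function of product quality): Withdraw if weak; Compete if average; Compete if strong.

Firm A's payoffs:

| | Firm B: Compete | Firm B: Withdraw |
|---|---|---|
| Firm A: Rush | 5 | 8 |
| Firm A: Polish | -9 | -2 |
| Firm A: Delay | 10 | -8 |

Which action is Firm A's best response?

Rush

E[Rush] = 0.35·(8) + 0.2·(5) + 0.45·(5) = 6.05
E[Polish] = 0.35·(-2) + 0.2·(-9) + 0.45·(-9) = -6.55
E[Delay] = 0.35·(-8) + 0.2·(10) + 0.45·(10) = 3.7
Best response: Rush (6.05 is the largest).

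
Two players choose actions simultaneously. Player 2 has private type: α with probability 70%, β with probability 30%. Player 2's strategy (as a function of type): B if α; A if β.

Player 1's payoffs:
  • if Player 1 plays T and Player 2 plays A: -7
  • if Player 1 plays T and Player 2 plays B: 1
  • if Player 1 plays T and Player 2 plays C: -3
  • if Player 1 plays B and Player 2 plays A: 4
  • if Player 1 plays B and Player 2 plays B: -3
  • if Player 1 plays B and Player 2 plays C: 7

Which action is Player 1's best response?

E[T] = 0.7·(1) + 0.3·(-7) = -1.4
E[B] = 0.7·(-3) + 0.3·(4) = -0.9
Best response: B (-0.9 is the largest).

B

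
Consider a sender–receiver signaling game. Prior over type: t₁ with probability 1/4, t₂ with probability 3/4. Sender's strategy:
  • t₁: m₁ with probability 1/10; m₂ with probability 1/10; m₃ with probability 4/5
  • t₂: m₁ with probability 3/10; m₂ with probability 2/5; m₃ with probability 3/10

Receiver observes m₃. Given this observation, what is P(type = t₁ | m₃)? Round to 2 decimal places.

0.47

Apply Bayes' rule using the sender's strategy as the likelihood.
P(m₃) = (1/4)·(4/5) + (3/4)·(3/10) = 17/40
P(t₁ | m₃) = ((1/4)·(4/5)) / (17/40) = (1/5) / (17/40) = 8/17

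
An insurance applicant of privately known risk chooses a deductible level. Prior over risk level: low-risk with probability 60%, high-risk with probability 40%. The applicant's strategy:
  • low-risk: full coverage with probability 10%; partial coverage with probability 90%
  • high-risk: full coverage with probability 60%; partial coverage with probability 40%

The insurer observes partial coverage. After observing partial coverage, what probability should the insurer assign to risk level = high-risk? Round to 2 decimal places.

Apply Bayes' rule using the sender's strategy as the likelihood.
P(partial coverage) = 0.6·0.9 + 0.4·0.4 = 0.7
P(high-risk | partial coverage) = (0.4·0.4) / 0.7 = 0.16 / 0.7 = 0.228571

0.23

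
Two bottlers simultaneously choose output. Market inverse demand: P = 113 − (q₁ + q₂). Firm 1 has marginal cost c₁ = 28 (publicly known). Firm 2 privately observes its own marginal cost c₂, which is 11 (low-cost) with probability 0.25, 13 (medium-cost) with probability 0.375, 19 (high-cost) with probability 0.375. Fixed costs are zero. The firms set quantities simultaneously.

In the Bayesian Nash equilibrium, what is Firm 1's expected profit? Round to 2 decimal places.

Type-c best response for Firm 2: q₂(c) = (113 − c)/2 − q₁/2.
Firm 1 maximizes expected profit; its first-order condition is 113 − 2q₁ − E[q₂] − 28 = 0.
Substituting E[q₂] and solving: E[c₂] = 14.75, so q₁ = (113 − 2·28 + 14.75)/3 = 23.9167.
E[P] = 113 − (q₁ + E[q₂]) = 51.9167; Firm 1's expected profit = (E[P] − 28)·q₁ = (51.9167 − 28)·23.9167 = 572.007.

572.01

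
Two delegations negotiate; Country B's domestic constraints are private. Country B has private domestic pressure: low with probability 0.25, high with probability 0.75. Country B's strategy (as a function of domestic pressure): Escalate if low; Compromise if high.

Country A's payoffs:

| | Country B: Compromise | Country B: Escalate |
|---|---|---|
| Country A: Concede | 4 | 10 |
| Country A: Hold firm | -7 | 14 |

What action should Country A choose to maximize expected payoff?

Compute Country A's expected payoff for each action, taking the expectation over Country B's type.
E[Concede] = 0.25·(10) + 0.75·(4) = 5.5
E[Hold firm] = 0.25·(14) + 0.75·(-7) = -1.75
Best response: Concede (5.5 is the largest).

Concede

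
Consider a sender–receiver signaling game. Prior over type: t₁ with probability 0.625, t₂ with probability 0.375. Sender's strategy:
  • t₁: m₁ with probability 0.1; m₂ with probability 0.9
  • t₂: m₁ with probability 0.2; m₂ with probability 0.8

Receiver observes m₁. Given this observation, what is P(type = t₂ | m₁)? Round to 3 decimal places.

P(m₁) = 0.625·0.1 + 0.375·0.2 = 0.1375
P(t₂ | m₁) = (0.375·0.2) / 0.1375 = 0.075 / 0.1375 = 0.545455

0.545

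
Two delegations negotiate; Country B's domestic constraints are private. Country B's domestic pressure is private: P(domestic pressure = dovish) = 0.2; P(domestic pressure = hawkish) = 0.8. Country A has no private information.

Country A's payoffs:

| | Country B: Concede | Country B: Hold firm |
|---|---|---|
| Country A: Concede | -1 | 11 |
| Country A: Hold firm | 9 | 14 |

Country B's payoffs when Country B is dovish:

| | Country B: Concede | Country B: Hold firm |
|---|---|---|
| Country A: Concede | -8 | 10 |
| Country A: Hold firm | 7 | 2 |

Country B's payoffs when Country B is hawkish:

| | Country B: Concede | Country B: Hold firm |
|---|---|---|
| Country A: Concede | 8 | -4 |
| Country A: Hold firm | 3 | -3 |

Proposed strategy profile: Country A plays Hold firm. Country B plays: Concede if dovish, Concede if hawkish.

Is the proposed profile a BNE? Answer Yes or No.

Yes

Country A plays Hold firm: E[Hold firm] = 0.2·(9) + 0.8·(9) = 9; E[Concede] = -1. Best-responding. ✓
Country B (domestic pressure dovish), facing Hold firm: Concede gives 7, Hold firm gives 2. Proposed Concede is best. ✓
Country B (domestic pressure hawkish), facing Hold firm: Concede gives 3, Hold firm gives -3. Proposed Concede is best. ✓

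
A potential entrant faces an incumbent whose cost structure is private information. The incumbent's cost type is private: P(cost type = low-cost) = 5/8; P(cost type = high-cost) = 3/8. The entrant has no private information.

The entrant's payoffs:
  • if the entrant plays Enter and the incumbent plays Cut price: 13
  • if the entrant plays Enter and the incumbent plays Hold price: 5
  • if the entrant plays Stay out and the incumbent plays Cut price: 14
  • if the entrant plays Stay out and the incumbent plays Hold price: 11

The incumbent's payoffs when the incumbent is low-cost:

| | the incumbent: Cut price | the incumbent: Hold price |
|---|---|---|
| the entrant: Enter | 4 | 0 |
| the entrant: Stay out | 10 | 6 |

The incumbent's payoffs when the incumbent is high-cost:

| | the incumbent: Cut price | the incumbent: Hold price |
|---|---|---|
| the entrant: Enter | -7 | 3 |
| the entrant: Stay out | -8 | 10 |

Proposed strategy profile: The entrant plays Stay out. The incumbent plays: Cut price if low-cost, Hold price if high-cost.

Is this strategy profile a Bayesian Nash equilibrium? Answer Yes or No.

Yes

The entrant plays Stay out: E[Stay out] = 5/8·(14) + 3/8·(11) = 103/8; E[Enter] = 10. Best-responding. ✓
The incumbent (cost type low-cost), facing Stay out: Cut price gives 10, Hold price gives 6. Proposed Cut price is best. ✓
The incumbent (cost type high-cost), facing Stay out: Cut price gives -8, Hold price gives 10. Proposed Hold price is best. ✓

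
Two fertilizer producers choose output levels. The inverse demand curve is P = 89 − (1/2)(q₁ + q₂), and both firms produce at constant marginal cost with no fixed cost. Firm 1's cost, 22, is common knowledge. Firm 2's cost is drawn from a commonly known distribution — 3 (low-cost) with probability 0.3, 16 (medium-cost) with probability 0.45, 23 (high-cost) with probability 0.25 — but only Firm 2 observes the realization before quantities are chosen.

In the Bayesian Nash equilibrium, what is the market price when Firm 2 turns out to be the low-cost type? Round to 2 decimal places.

Type-c best response for Firm 2: q₂(c) = (89 − c) − q₁/2.
Firm 1 maximizes expected profit; its first-order condition is 89 − q₁ − (1/2)E[q₂] − 22 = 0.
Substituting E[q₂] and solving: E[c₂] = 13.85, so q₁ = (89 − 2·22 + 13.85)/(3/2) = 39.2333.
q₂(low-cost) = 66.3833, so P = 89 − (1/2)·(39.2333 + 66.3833) = 36.1917.

36.19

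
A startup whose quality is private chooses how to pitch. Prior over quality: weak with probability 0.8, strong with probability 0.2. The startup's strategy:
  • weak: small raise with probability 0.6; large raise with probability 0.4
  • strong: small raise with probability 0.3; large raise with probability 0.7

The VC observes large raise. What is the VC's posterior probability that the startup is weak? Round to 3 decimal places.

0.696

P(large raise) = 0.8·0.4 + 0.2·0.7 = 0.46
P(weak | large raise) = (0.8·0.4) / 0.46 = 0.32 / 0.46 = 0.695652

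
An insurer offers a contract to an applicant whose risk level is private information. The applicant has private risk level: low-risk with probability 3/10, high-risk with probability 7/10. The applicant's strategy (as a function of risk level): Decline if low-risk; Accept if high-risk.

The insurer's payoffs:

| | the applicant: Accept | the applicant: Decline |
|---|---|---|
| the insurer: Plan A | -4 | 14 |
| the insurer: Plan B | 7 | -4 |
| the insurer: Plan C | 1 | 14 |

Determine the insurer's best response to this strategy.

Plan C

Compute the insurer's expected payoff for each action, taking the expectation over the applicant's type.
E[Plan A] = 3/10·(14) + 7/10·(-4) = 7/5
E[Plan B] = 3/10·(-4) + 7/10·(7) = 37/10
E[Plan C] = 3/10·(14) + 7/10·(1) = 49/10
Best response: Plan C (49/10 is the largest).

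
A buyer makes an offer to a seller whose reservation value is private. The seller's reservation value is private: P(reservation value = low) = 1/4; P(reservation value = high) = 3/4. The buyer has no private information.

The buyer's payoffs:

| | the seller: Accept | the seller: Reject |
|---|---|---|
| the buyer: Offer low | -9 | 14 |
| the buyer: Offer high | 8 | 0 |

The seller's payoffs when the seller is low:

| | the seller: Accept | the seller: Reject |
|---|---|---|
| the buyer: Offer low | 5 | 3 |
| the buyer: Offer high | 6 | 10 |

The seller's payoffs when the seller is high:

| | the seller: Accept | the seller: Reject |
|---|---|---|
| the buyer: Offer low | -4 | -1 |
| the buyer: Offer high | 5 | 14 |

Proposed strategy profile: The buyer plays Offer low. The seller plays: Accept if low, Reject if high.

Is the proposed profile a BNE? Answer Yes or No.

The buyer plays Offer low: E[Offer low] = 1/4·(-9) + 3/4·(14) = 33/4; E[Offer high] = 2. Best-responding. ✓
The seller (reservation value low), facing Offer low: Accept gives 5, Reject gives 3. Proposed Accept is best. ✓
The seller (reservation value high), facing Offer low: Accept gives -4, Reject gives -1. Proposed Reject is best. ✓

Yes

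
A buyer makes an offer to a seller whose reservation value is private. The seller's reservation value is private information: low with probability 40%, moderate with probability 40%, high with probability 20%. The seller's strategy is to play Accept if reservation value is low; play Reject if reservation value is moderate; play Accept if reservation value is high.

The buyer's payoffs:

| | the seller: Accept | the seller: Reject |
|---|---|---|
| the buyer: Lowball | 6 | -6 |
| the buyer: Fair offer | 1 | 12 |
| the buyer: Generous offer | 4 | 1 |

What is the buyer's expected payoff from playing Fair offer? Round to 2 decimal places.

5.40

E[Fair offer] = 0.4·1 + 0.4·12 + 0.2·1 = 0.4 + 4.8 + 0.2 = 5.4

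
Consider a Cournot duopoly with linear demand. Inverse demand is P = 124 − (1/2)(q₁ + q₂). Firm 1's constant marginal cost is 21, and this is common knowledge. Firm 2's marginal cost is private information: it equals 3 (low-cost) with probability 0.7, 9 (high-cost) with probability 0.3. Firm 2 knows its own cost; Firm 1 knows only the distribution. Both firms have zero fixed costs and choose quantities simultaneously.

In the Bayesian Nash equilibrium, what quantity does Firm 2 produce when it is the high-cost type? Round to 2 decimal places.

Firm 2 with cost c maximizes (124 − (1/2)(q₁+q₂) − c)·q₂, giving q₂(c) = (124 − c − (1/2)q₁).
E[c₂] = 0.7·3 + 0.3·9 = 4.8
Firm 1's FOC against E[q₂] yields q₁ = (124 − 2·21 + E[c₂])/(3/2) = (124 − 42 + 4.8)/(3/2) = 57.8667.
q₂(high-cost) = (124 − 9 − (1/2)·57.8667) = 86.0667.

86.07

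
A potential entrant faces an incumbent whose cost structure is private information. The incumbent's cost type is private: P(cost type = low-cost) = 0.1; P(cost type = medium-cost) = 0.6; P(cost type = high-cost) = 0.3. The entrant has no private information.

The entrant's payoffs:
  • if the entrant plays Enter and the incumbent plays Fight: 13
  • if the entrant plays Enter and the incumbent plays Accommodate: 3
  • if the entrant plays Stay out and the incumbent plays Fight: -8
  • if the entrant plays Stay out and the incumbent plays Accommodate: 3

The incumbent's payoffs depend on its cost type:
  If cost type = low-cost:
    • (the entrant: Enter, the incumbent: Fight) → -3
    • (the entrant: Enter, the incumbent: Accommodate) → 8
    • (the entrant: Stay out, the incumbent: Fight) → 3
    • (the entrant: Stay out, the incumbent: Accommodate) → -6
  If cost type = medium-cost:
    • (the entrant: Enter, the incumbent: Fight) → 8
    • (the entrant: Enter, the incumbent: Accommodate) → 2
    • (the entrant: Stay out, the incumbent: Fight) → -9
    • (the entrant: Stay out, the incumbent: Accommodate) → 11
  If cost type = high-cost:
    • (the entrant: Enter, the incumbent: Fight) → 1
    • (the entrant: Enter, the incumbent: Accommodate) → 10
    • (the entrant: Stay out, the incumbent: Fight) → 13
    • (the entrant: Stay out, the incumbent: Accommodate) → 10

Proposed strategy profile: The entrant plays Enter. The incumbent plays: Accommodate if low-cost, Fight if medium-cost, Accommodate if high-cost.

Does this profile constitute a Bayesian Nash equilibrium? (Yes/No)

The entrant plays Enter: E[Enter] = 0.1·(3) + 0.6·(13) + 0.3·(3) = 9; E[Stay out] = -3.6. Best-responding. ✓
The incumbent (cost type low-cost), facing Enter: Fight gives -3, Accommodate gives 8. Proposed Accommodate is best. ✓
The incumbent (cost type medium-cost), facing Enter: Fight gives 8, Accommodate gives 2. Proposed Fight is best. ✓
The incumbent (cost type high-cost), facing Enter: Fight gives 1, Accommodate gives 10. Proposed Accommodate is best. ✓

Yes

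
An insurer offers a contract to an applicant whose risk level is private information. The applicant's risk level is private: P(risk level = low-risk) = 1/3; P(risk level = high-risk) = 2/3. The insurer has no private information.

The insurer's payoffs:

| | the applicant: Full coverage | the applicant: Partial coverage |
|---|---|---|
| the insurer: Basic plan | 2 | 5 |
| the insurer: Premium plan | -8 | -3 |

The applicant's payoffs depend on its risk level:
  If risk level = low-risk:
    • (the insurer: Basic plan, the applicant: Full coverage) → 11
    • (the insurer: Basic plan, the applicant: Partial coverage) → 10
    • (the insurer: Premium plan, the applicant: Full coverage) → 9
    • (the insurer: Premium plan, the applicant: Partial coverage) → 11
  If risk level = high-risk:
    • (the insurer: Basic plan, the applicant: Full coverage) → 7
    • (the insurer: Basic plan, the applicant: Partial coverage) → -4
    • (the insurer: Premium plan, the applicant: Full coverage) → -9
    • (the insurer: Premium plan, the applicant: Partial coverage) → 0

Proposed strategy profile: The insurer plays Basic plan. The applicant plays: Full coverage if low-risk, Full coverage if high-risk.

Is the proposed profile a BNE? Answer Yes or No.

Yes

A profile is a BNE iff every type of every player is best-responding given beliefs about the other side.
The insurer plays Basic plan: E[Basic plan] = 1/3·(2) + 2/3·(2) = 2; E[Premium plan] = -8. Best-responding. ✓
The applicant (risk level low-risk), facing Basic plan: Full coverage gives 11, Partial coverage gives 10. Proposed Full coverage is best. ✓
The applicant (risk level high-risk), facing Basic plan: Full coverage gives 7, Partial coverage gives -4. Proposed Full coverage is best. ✓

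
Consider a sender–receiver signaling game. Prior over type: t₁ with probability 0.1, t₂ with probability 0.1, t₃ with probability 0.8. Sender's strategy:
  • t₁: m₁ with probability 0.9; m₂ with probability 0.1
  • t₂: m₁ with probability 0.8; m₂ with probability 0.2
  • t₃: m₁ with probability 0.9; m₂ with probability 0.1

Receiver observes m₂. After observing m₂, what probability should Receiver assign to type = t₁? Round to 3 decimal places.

0.091

Apply Bayes' rule using the sender's strategy as the likelihood.
P(m₂) = 0.1·0.1 + 0.1·0.2 + 0.8·0.1 = 0.11
P(t₁ | m₂) = (0.1·0.1) / 0.11 = 0.01 / 0.11 = 0.0909091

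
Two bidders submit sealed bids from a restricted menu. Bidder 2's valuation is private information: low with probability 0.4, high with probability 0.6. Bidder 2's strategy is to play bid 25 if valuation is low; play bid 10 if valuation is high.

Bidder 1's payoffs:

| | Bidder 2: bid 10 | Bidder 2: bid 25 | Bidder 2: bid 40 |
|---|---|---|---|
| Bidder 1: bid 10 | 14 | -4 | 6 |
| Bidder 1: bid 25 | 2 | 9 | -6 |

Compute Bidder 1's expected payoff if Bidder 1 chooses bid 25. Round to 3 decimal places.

4.800

E[bid 25] = 0.4·9 + 0.6·2 = 3.6 + 1.2 = 4.8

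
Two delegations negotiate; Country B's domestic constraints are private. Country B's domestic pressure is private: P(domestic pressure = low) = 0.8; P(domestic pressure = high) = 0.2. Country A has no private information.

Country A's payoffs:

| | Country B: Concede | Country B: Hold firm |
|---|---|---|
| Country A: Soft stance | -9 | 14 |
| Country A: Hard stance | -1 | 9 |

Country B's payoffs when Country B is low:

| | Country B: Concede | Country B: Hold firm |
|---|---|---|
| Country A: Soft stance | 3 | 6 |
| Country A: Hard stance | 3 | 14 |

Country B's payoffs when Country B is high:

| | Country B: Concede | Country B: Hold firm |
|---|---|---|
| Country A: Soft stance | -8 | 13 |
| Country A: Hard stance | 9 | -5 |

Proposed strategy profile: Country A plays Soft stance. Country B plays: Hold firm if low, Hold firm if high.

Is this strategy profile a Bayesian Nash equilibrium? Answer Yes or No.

Country A plays Soft stance: E[Soft stance] = 0.8·(14) + 0.2·(14) = 14; E[Hard stance] = 9. Best-responding. ✓
Country B (domestic pressure low), facing Soft stance: Concede gives 3, Hold firm gives 6. Proposed Hold firm is best. ✓
Country B (domestic pressure high), facing Soft stance: Concede gives -8, Hold firm gives 13. Proposed Hold firm is best. ✓

Yes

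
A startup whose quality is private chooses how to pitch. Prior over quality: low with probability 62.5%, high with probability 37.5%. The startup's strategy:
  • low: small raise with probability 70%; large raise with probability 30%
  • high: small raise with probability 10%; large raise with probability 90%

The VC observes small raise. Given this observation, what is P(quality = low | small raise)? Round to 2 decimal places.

P(small raise) = 0.625·0.7 + 0.375·0.1 = 0.475
P(low | small raise) = (0.625·0.7) / 0.475 = 0.4375 / 0.475 = 0.921053

0.92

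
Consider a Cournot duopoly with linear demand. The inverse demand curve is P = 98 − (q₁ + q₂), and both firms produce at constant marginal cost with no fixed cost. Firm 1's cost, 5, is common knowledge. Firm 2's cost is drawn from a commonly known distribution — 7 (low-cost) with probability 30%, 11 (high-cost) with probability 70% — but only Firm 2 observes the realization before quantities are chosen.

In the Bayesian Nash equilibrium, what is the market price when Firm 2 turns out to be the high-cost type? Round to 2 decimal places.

Firm 2 with cost c maximizes (98 − (q₁+q₂) − c)·q₂, giving q₂(c) = (98 − c − q₁)/2.
E[c₂] = 0.3·7 + 0.7·11 = 9.8
Firm 1's FOC against E[q₂] yields q₁ = (98 − 2·5 + E[c₂])/3 = (98 − 10 + 9.8)/3 = 32.6.
q₂(high-cost) = 27.2, so P = 98 − (32.6 + 27.2) = 38.2.

38.20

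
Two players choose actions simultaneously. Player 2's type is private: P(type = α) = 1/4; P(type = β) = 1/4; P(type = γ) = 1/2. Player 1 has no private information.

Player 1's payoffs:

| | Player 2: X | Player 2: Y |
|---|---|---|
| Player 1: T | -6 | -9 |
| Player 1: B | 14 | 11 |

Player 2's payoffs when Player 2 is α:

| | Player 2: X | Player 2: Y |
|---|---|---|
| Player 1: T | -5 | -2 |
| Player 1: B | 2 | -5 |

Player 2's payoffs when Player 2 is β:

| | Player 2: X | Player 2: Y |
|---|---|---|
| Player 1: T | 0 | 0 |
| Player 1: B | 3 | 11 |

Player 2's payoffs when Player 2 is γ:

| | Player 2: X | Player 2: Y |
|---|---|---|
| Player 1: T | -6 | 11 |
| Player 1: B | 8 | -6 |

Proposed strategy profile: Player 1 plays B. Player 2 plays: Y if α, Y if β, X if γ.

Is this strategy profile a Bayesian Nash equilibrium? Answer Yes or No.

No

A profile is a BNE iff every type of every player is best-responding given beliefs about the other side.
Player 1 plays B: E[B] = 1/4·(11) + 1/4·(11) + 1/2·(14) = 25/2; E[T] = -15/2. Best-responding. ✓
Player 2 (type α), facing B: X gives 2, Y gives -5. Proposed Y is not best — profitable deviation exists. ✗
Player 2 (type β), facing B: X gives 3, Y gives 11. Proposed Y is best. ✓
Player 2 (type γ), facing B: X gives 8, Y gives -6. Proposed X is best. ✓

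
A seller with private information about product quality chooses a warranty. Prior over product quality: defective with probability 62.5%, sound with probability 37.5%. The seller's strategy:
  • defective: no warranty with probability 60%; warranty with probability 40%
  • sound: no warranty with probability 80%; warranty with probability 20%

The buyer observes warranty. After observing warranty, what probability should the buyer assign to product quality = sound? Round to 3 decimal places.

0.231

Apply Bayes' rule using the sender's strategy as the likelihood.
P(warranty) = 0.625·0.4 + 0.375·0.2 = 0.325
P(sound | warranty) = (0.375·0.2) / 0.325 = 0.075 / 0.325 = 0.230769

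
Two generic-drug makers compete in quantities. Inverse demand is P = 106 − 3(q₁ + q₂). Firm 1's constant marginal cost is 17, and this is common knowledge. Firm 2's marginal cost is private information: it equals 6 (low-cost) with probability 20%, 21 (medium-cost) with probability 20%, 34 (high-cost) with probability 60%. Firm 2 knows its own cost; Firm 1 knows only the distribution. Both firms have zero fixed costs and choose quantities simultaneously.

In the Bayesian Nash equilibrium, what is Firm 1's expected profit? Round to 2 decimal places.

Firm 2 with cost c maximizes (106 − 3(q₁+q₂) − c)·q₂, giving q₂(c) = (106 − c − 3q₁)/6.
E[c₂] = 0.2·6 + 0.2·21 + 0.6·34 = 25.8
Firm 1's FOC against E[q₂] yields q₁ = (106 − 2·17 + E[c₂])/9 = (106 − 34 + 25.8)/9 = 10.8667.
E[P] = 106 − 3·(q₁ + E[q₂]) = 49.6; Firm 1's expected profit = (E[P] − 17)·q₁ = (49.6 − 17)·10.8667 = 354.253.

354.25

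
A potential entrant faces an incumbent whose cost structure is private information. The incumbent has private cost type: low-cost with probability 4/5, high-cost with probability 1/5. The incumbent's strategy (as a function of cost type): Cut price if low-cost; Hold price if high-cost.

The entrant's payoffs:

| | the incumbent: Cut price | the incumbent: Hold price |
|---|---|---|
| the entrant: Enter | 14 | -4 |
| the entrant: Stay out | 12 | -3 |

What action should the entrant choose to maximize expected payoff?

Enter

E[Enter] = 4/5·(14) + 1/5·(-4) = 52/5
E[Stay out] = 4/5·(12) + 1/5·(-3) = 9
Best response: Enter (52/5 is the largest).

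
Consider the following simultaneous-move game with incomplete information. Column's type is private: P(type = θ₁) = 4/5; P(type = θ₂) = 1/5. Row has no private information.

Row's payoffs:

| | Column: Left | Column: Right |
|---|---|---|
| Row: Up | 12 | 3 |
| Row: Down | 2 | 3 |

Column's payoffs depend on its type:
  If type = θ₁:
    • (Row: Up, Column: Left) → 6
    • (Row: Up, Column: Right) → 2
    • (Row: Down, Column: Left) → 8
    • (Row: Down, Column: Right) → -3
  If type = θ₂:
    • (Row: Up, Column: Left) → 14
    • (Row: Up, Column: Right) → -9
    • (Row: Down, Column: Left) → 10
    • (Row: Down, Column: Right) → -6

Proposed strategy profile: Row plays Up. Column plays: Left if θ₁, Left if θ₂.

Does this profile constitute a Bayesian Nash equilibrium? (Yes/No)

Yes

Row plays Up: E[Up] = 4/5·(12) + 1/5·(12) = 12; E[Down] = 2. Best-responding. ✓
Column (type θ₁), facing Up: Left gives 6, Right gives 2. Proposed Left is best. ✓
Column (type θ₂), facing Up: Left gives 14, Right gives -9. Proposed Left is best. ✓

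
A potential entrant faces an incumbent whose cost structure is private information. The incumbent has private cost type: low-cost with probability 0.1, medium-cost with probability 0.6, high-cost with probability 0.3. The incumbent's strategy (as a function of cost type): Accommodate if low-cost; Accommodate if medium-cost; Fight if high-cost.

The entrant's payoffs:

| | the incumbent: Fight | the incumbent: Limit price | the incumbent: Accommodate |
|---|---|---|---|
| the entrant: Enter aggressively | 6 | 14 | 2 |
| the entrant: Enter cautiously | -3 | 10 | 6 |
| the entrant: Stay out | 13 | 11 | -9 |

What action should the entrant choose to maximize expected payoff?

Enter cautiously

E[Enter aggressively] = 0.1·(2) + 0.6·(2) + 0.3·(6) = 3.2
E[Enter cautiously] = 0.1·(6) + 0.6·(6) + 0.3·(-3) = 3.3
E[Stay out] = 0.1·(-9) + 0.6·(-9) + 0.3·(13) = -2.4
Best response: Enter cautiously (3.3 is the largest).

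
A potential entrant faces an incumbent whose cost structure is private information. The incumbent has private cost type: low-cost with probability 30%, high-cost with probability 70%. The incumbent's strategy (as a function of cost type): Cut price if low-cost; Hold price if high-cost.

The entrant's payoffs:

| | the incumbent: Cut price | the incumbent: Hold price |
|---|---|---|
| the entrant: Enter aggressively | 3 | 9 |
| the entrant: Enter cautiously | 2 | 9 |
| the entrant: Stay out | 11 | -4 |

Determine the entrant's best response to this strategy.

E[Enter aggressively] = 0.3·(3) + 0.7·(9) = 7.2
E[Enter cautiously] = 0.3·(2) + 0.7·(9) = 6.9
E[Stay out] = 0.3·(11) + 0.7·(-4) = 0.5
Best response: Enter aggressively (7.2 is the largest).

Enter aggressively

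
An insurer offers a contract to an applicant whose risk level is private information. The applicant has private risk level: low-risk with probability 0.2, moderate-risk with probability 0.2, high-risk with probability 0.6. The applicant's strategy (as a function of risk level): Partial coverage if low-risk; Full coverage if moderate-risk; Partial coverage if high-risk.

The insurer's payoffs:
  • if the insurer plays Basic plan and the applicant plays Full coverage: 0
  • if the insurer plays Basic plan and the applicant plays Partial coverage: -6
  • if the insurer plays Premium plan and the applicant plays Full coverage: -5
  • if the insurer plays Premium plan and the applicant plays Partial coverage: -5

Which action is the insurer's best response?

Compute the insurer's expected payoff for each action, taking the expectation over the applicant's type.
E[Basic plan] = 0.2·(-6) + 0.2·(0) + 0.6·(-6) = -4.8
E[Premium plan] = 0.2·(-5) + 0.2·(-5) + 0.6·(-5) = -5
Best response: Basic plan (-4.8 is the largest).

Basic plan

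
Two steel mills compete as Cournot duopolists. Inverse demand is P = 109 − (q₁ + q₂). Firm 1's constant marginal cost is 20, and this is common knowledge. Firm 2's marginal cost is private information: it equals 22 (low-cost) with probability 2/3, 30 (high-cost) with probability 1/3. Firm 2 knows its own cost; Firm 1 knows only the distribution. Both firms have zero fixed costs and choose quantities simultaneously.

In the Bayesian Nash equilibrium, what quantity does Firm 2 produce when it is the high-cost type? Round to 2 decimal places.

23.89

Type-c best response for Firm 2: q₂(c) = (109 − c)/2 − q₁/2.
Firm 1 maximizes expected profit; its first-order condition is 109 − 2q₁ − E[q₂] − 20 = 0.
Substituting E[q₂] and solving: E[c₂] = 24.6667, so q₁ = (109 − 2·20 + 24.6667)/3 = 31.2222.
q₂(high-cost) = (109 − 30 − 31.2222)/2 = 23.8889.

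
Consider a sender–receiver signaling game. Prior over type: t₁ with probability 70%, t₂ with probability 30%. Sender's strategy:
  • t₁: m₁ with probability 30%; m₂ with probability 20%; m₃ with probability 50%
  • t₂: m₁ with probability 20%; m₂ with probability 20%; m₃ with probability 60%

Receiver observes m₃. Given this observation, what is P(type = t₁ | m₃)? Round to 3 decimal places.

0.660

Apply Bayes' rule using the sender's strategy as the likelihood.
P(m₃) = 0.7·0.5 + 0.3·0.6 = 0.53
P(t₁ | m₃) = (0.7·0.5) / 0.53 = 0.35 / 0.53 = 0.660377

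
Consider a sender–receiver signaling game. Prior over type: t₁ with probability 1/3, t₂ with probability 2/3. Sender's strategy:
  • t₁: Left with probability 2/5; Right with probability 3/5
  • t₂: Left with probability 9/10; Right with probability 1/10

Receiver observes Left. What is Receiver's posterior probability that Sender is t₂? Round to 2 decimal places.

0.82

Apply Bayes' rule using the sender's strategy as the likelihood.
P(Left) = (1/3)·(2/5) + (2/3)·(9/10) = 11/15
P(t₂ | Left) = ((2/3)·(9/10)) / (11/15) = (3/5) / (11/15) = 9/11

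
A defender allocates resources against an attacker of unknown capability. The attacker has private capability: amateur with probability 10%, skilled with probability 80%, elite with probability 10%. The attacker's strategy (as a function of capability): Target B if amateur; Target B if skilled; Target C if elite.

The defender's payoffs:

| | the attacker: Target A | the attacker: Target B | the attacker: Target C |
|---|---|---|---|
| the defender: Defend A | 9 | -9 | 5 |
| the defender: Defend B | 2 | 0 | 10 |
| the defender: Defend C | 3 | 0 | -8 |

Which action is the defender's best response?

E[Defend A] = 0.1·(-9) + 0.8·(-9) + 0.1·(5) = -7.6
E[Defend B] = 0.1·(0) + 0.8·(0) + 0.1·(10) = 1
E[Defend C] = 0.1·(0) + 0.8·(0) + 0.1·(-8) = -0.8
Best response: Defend B (1 is the largest).

Defend B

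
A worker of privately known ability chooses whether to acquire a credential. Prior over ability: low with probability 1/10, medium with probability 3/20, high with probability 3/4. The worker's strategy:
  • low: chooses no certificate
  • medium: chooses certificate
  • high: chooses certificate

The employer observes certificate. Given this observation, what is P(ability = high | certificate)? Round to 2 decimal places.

0.83

Apply Bayes' rule using the sender's strategy as the likelihood.
P(certificate) = (1/10)·0 + (3/20)·1 + (3/4)·1 = 9/10
P(high | certificate) = ((3/4)·1) / (9/10) = (3/4) / (9/10) = 5/6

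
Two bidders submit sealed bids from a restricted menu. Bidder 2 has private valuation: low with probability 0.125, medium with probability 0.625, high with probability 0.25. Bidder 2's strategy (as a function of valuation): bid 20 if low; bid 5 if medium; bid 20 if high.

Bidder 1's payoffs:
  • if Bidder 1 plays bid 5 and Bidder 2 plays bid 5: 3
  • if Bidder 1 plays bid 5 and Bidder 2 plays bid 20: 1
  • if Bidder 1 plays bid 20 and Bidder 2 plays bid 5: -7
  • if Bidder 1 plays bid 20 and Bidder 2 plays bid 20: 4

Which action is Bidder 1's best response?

E[bid 5] = 0.125·(1) + 0.625·(3) + 0.25·(1) = 2.25
E[bid 20] = 0.125·(4) + 0.625·(-7) + 0.25·(4) = -2.875
Best response: bid 5 (2.25 is the largest).

bid 5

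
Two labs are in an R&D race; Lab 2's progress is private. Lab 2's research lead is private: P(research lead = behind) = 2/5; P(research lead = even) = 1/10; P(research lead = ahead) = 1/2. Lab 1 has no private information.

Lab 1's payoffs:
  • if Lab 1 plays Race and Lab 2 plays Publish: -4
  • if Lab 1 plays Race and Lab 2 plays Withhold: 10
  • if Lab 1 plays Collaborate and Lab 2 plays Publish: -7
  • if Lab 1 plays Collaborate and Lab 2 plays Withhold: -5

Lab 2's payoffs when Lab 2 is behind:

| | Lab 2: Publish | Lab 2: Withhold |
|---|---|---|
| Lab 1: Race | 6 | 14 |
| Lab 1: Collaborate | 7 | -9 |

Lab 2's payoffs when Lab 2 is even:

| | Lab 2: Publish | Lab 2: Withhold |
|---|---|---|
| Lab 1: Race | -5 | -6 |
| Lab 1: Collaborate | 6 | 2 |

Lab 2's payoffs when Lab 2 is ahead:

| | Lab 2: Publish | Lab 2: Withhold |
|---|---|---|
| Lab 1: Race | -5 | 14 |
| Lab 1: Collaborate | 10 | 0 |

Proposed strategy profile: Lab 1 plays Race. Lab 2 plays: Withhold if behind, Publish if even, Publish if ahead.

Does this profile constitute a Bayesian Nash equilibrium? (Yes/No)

Lab 1 plays Race: E[Race] = 2/5·(10) + 1/10·(-4) + 1/2·(-4) = 8/5; E[Collaborate] = -31/5. Best-responding. ✓
Lab 2 (research lead behind), facing Race: Publish gives 6, Withhold gives 14. Proposed Withhold is best. ✓
Lab 2 (research lead even), facing Race: Publish gives -5, Withhold gives -6. Proposed Publish is best. ✓
Lab 2 (research lead ahead), facing Race: Publish gives -5, Withhold gives 14. Proposed Publish is not best — profitable deviation exists. ✗

No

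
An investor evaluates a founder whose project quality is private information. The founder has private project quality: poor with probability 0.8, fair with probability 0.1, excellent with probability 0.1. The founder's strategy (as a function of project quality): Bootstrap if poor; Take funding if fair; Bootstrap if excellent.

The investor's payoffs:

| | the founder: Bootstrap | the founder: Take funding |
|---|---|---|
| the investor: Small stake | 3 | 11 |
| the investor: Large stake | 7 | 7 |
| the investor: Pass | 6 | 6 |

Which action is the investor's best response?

E[Small stake] = 0.8·(3) + 0.1·(11) + 0.1·(3) = 3.8
E[Large stake] = 0.8·(7) + 0.1·(7) + 0.1·(7) = 7
E[Pass] = 0.8·(6) + 0.1·(6) + 0.1·(6) = 6
Best response: Large stake (7 is the largest).

Large stake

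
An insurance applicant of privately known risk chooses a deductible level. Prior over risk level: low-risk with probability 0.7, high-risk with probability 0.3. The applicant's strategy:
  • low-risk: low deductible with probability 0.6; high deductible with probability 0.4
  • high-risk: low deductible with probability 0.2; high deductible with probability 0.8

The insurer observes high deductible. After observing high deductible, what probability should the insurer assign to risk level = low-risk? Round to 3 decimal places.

Apply Bayes' rule using the sender's strategy as the likelihood.
P(high deductible) = 0.7·0.4 + 0.3·0.8 = 0.52
P(low-risk | high deductible) = (0.7·0.4) / 0.52 = 0.28 / 0.52 = 0.538462

0.538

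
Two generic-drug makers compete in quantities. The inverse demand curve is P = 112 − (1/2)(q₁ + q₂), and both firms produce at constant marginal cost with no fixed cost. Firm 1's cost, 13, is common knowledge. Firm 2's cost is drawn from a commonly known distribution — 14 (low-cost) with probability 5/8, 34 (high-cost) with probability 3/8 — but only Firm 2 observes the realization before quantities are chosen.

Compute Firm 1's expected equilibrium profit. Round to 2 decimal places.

2568.06

Firm 2 with cost c maximizes (112 − (1/2)(q₁+q₂) − c)·q₂, giving q₂(c) = (112 − c − (1/2)q₁).
E[c₂] = 5/8·14 + 3/8·34 = 21.5
Firm 1's FOC against E[q₂] yields q₁ = (112 − 2·13 + E[c₂])/(3/2) = (112 − 26 + 21.5)/(3/2) = 71.6667.
E[P] = 112 − (1/2)·(q₁ + E[q₂]) = 48.8333; Firm 1's expected profit = (E[P] − 13)·q₁ = (48.8333 − 13)·71.6667 = 2568.06.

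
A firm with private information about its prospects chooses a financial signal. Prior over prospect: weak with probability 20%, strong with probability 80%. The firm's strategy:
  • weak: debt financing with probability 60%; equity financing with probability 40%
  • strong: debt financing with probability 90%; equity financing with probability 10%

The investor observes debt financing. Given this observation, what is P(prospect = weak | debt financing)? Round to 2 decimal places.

0.14

Apply Bayes' rule using the sender's strategy as the likelihood.
P(debt financing) = 0.2·0.6 + 0.8·0.9 = 0.84
P(weak | debt financing) = (0.2·0.6) / 0.84 = 0.12 / 0.84 = 0.142857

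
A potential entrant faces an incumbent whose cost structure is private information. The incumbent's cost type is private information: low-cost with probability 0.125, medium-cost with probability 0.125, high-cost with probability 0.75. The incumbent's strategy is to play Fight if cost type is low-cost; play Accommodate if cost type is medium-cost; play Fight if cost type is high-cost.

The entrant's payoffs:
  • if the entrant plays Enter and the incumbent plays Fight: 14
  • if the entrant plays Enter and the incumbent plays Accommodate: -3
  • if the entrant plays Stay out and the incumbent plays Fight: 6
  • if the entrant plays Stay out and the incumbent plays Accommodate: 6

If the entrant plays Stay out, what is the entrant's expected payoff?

E[Stay out] = 0.125·6 + 0.125·6 + 0.75·6 = 0.75 + 0.75 + 4.5 = 6

6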